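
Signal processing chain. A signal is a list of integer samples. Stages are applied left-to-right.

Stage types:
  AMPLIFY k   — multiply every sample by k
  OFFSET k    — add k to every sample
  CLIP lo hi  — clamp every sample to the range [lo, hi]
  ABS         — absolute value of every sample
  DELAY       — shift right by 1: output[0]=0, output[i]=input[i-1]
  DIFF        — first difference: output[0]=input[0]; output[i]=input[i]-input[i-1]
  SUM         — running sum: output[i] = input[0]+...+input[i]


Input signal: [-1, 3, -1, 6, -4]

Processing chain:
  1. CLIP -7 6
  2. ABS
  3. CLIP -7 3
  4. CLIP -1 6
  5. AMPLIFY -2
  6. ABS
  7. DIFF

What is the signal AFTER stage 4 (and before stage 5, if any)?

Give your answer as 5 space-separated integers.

Input: [-1, 3, -1, 6, -4]
Stage 1 (CLIP -7 6): clip(-1,-7,6)=-1, clip(3,-7,6)=3, clip(-1,-7,6)=-1, clip(6,-7,6)=6, clip(-4,-7,6)=-4 -> [-1, 3, -1, 6, -4]
Stage 2 (ABS): |-1|=1, |3|=3, |-1|=1, |6|=6, |-4|=4 -> [1, 3, 1, 6, 4]
Stage 3 (CLIP -7 3): clip(1,-7,3)=1, clip(3,-7,3)=3, clip(1,-7,3)=1, clip(6,-7,3)=3, clip(4,-7,3)=3 -> [1, 3, 1, 3, 3]
Stage 4 (CLIP -1 6): clip(1,-1,6)=1, clip(3,-1,6)=3, clip(1,-1,6)=1, clip(3,-1,6)=3, clip(3,-1,6)=3 -> [1, 3, 1, 3, 3]

Answer: 1 3 1 3 3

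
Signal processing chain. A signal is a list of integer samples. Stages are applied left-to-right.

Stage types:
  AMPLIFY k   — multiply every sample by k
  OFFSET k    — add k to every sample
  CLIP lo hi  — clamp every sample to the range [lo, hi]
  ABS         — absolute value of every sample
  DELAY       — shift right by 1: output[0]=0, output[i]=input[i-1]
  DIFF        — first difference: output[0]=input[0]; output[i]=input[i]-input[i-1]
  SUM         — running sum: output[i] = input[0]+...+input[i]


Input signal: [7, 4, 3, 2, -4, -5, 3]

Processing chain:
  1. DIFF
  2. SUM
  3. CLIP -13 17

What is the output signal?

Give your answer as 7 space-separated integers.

Answer: 7 4 3 2 -4 -5 3

Derivation:
Input: [7, 4, 3, 2, -4, -5, 3]
Stage 1 (DIFF): s[0]=7, 4-7=-3, 3-4=-1, 2-3=-1, -4-2=-6, -5--4=-1, 3--5=8 -> [7, -3, -1, -1, -6, -1, 8]
Stage 2 (SUM): sum[0..0]=7, sum[0..1]=4, sum[0..2]=3, sum[0..3]=2, sum[0..4]=-4, sum[0..5]=-5, sum[0..6]=3 -> [7, 4, 3, 2, -4, -5, 3]
Stage 3 (CLIP -13 17): clip(7,-13,17)=7, clip(4,-13,17)=4, clip(3,-13,17)=3, clip(2,-13,17)=2, clip(-4,-13,17)=-4, clip(-5,-13,17)=-5, clip(3,-13,17)=3 -> [7, 4, 3, 2, -4, -5, 3]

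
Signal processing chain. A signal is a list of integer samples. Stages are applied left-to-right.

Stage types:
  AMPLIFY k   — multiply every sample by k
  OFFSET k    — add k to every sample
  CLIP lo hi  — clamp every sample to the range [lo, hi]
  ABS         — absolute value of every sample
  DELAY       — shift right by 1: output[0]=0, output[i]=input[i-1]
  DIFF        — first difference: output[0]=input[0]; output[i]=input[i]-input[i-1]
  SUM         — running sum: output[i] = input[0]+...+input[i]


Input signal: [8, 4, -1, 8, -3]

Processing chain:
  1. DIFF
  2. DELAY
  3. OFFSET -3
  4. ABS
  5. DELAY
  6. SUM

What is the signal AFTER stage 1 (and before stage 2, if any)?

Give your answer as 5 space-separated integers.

Input: [8, 4, -1, 8, -3]
Stage 1 (DIFF): s[0]=8, 4-8=-4, -1-4=-5, 8--1=9, -3-8=-11 -> [8, -4, -5, 9, -11]

Answer: 8 -4 -5 9 -11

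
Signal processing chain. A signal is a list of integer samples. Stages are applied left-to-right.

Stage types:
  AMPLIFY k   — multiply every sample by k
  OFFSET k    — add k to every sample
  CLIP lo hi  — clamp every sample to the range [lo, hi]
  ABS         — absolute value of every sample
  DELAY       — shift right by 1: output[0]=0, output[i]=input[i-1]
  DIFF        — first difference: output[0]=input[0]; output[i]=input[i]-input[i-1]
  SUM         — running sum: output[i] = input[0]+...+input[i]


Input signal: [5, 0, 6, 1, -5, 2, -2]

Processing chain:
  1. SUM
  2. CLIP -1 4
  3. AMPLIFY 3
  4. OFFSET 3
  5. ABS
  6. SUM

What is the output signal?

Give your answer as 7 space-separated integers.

Input: [5, 0, 6, 1, -5, 2, -2]
Stage 1 (SUM): sum[0..0]=5, sum[0..1]=5, sum[0..2]=11, sum[0..3]=12, sum[0..4]=7, sum[0..5]=9, sum[0..6]=7 -> [5, 5, 11, 12, 7, 9, 7]
Stage 2 (CLIP -1 4): clip(5,-1,4)=4, clip(5,-1,4)=4, clip(11,-1,4)=4, clip(12,-1,4)=4, clip(7,-1,4)=4, clip(9,-1,4)=4, clip(7,-1,4)=4 -> [4, 4, 4, 4, 4, 4, 4]
Stage 3 (AMPLIFY 3): 4*3=12, 4*3=12, 4*3=12, 4*3=12, 4*3=12, 4*3=12, 4*3=12 -> [12, 12, 12, 12, 12, 12, 12]
Stage 4 (OFFSET 3): 12+3=15, 12+3=15, 12+3=15, 12+3=15, 12+3=15, 12+3=15, 12+3=15 -> [15, 15, 15, 15, 15, 15, 15]
Stage 5 (ABS): |15|=15, |15|=15, |15|=15, |15|=15, |15|=15, |15|=15, |15|=15 -> [15, 15, 15, 15, 15, 15, 15]
Stage 6 (SUM): sum[0..0]=15, sum[0..1]=30, sum[0..2]=45, sum[0..3]=60, sum[0..4]=75, sum[0..5]=90, sum[0..6]=105 -> [15, 30, 45, 60, 75, 90, 105]

Answer: 15 30 45 60 75 90 105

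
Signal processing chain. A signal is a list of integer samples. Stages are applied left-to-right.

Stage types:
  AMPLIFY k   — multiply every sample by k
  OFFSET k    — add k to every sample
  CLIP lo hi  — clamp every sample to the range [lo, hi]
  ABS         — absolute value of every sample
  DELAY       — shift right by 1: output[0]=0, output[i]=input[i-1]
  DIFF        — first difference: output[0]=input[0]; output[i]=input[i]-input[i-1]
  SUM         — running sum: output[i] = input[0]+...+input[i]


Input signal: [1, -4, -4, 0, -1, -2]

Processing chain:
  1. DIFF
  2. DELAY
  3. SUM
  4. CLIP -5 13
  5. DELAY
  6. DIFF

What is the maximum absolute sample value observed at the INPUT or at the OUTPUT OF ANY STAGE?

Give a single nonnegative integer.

Input: [1, -4, -4, 0, -1, -2] (max |s|=4)
Stage 1 (DIFF): s[0]=1, -4-1=-5, -4--4=0, 0--4=4, -1-0=-1, -2--1=-1 -> [1, -5, 0, 4, -1, -1] (max |s|=5)
Stage 2 (DELAY): [0, 1, -5, 0, 4, -1] = [0, 1, -5, 0, 4, -1] -> [0, 1, -5, 0, 4, -1] (max |s|=5)
Stage 3 (SUM): sum[0..0]=0, sum[0..1]=1, sum[0..2]=-4, sum[0..3]=-4, sum[0..4]=0, sum[0..5]=-1 -> [0, 1, -4, -4, 0, -1] (max |s|=4)
Stage 4 (CLIP -5 13): clip(0,-5,13)=0, clip(1,-5,13)=1, clip(-4,-5,13)=-4, clip(-4,-5,13)=-4, clip(0,-5,13)=0, clip(-1,-5,13)=-1 -> [0, 1, -4, -4, 0, -1] (max |s|=4)
Stage 5 (DELAY): [0, 0, 1, -4, -4, 0] = [0, 0, 1, -4, -4, 0] -> [0, 0, 1, -4, -4, 0] (max |s|=4)
Stage 6 (DIFF): s[0]=0, 0-0=0, 1-0=1, -4-1=-5, -4--4=0, 0--4=4 -> [0, 0, 1, -5, 0, 4] (max |s|=5)
Overall max amplitude: 5

Answer: 5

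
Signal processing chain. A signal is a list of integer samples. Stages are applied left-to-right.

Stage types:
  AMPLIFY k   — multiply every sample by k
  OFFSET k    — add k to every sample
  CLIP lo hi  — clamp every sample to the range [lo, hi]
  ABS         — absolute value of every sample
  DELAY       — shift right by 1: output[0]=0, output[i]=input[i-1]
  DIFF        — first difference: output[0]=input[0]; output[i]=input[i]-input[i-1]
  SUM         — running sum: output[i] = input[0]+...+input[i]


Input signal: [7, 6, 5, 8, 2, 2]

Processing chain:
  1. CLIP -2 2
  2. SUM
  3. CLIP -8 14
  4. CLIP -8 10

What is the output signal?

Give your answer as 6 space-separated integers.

Input: [7, 6, 5, 8, 2, 2]
Stage 1 (CLIP -2 2): clip(7,-2,2)=2, clip(6,-2,2)=2, clip(5,-2,2)=2, clip(8,-2,2)=2, clip(2,-2,2)=2, clip(2,-2,2)=2 -> [2, 2, 2, 2, 2, 2]
Stage 2 (SUM): sum[0..0]=2, sum[0..1]=4, sum[0..2]=6, sum[0..3]=8, sum[0..4]=10, sum[0..5]=12 -> [2, 4, 6, 8, 10, 12]
Stage 3 (CLIP -8 14): clip(2,-8,14)=2, clip(4,-8,14)=4, clip(6,-8,14)=6, clip(8,-8,14)=8, clip(10,-8,14)=10, clip(12,-8,14)=12 -> [2, 4, 6, 8, 10, 12]
Stage 4 (CLIP -8 10): clip(2,-8,10)=2, clip(4,-8,10)=4, clip(6,-8,10)=6, clip(8,-8,10)=8, clip(10,-8,10)=10, clip(12,-8,10)=10 -> [2, 4, 6, 8, 10, 10]

Answer: 2 4 6 8 10 10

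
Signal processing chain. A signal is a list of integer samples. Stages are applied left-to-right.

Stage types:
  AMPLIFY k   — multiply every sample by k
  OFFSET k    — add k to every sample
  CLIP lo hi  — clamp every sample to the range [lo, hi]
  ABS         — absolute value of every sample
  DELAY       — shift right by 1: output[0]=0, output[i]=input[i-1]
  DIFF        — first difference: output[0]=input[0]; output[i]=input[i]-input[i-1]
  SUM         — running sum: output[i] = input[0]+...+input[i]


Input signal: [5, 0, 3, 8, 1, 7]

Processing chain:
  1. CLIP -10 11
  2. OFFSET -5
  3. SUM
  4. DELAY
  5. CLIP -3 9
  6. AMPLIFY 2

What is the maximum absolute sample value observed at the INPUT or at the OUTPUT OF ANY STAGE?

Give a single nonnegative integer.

Input: [5, 0, 3, 8, 1, 7] (max |s|=8)
Stage 1 (CLIP -10 11): clip(5,-10,11)=5, clip(0,-10,11)=0, clip(3,-10,11)=3, clip(8,-10,11)=8, clip(1,-10,11)=1, clip(7,-10,11)=7 -> [5, 0, 3, 8, 1, 7] (max |s|=8)
Stage 2 (OFFSET -5): 5+-5=0, 0+-5=-5, 3+-5=-2, 8+-5=3, 1+-5=-4, 7+-5=2 -> [0, -5, -2, 3, -4, 2] (max |s|=5)
Stage 3 (SUM): sum[0..0]=0, sum[0..1]=-5, sum[0..2]=-7, sum[0..3]=-4, sum[0..4]=-8, sum[0..5]=-6 -> [0, -5, -7, -4, -8, -6] (max |s|=8)
Stage 4 (DELAY): [0, 0, -5, -7, -4, -8] = [0, 0, -5, -7, -4, -8] -> [0, 0, -5, -7, -4, -8] (max |s|=8)
Stage 5 (CLIP -3 9): clip(0,-3,9)=0, clip(0,-3,9)=0, clip(-5,-3,9)=-3, clip(-7,-3,9)=-3, clip(-4,-3,9)=-3, clip(-8,-3,9)=-3 -> [0, 0, -3, -3, -3, -3] (max |s|=3)
Stage 6 (AMPLIFY 2): 0*2=0, 0*2=0, -3*2=-6, -3*2=-6, -3*2=-6, -3*2=-6 -> [0, 0, -6, -6, -6, -6] (max |s|=6)
Overall max amplitude: 8

Answer: 8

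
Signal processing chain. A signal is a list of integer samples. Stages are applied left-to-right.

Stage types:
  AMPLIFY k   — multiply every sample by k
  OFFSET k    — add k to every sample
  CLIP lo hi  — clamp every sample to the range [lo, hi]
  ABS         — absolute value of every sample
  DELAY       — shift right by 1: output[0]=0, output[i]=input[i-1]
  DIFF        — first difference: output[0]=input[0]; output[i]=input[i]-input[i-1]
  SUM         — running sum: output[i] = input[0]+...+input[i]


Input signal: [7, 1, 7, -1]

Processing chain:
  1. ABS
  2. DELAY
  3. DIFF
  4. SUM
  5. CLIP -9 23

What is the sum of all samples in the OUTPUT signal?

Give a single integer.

Input: [7, 1, 7, -1]
Stage 1 (ABS): |7|=7, |1|=1, |7|=7, |-1|=1 -> [7, 1, 7, 1]
Stage 2 (DELAY): [0, 7, 1, 7] = [0, 7, 1, 7] -> [0, 7, 1, 7]
Stage 3 (DIFF): s[0]=0, 7-0=7, 1-7=-6, 7-1=6 -> [0, 7, -6, 6]
Stage 4 (SUM): sum[0..0]=0, sum[0..1]=7, sum[0..2]=1, sum[0..3]=7 -> [0, 7, 1, 7]
Stage 5 (CLIP -9 23): clip(0,-9,23)=0, clip(7,-9,23)=7, clip(1,-9,23)=1, clip(7,-9,23)=7 -> [0, 7, 1, 7]
Output sum: 15

Answer: 15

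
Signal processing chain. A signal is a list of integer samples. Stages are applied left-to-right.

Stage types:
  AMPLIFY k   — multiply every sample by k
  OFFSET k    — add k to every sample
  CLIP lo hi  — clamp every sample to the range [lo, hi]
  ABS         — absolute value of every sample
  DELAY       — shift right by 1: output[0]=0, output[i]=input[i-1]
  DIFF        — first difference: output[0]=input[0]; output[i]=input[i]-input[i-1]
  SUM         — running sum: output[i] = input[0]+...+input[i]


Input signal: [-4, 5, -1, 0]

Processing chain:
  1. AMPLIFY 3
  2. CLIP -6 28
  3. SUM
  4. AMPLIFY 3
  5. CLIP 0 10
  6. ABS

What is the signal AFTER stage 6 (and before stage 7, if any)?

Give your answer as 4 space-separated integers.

Input: [-4, 5, -1, 0]
Stage 1 (AMPLIFY 3): -4*3=-12, 5*3=15, -1*3=-3, 0*3=0 -> [-12, 15, -3, 0]
Stage 2 (CLIP -6 28): clip(-12,-6,28)=-6, clip(15,-6,28)=15, clip(-3,-6,28)=-3, clip(0,-6,28)=0 -> [-6, 15, -3, 0]
Stage 3 (SUM): sum[0..0]=-6, sum[0..1]=9, sum[0..2]=6, sum[0..3]=6 -> [-6, 9, 6, 6]
Stage 4 (AMPLIFY 3): -6*3=-18, 9*3=27, 6*3=18, 6*3=18 -> [-18, 27, 18, 18]
Stage 5 (CLIP 0 10): clip(-18,0,10)=0, clip(27,0,10)=10, clip(18,0,10)=10, clip(18,0,10)=10 -> [0, 10, 10, 10]
Stage 6 (ABS): |0|=0, |10|=10, |10|=10, |10|=10 -> [0, 10, 10, 10]

Answer: 0 10 10 10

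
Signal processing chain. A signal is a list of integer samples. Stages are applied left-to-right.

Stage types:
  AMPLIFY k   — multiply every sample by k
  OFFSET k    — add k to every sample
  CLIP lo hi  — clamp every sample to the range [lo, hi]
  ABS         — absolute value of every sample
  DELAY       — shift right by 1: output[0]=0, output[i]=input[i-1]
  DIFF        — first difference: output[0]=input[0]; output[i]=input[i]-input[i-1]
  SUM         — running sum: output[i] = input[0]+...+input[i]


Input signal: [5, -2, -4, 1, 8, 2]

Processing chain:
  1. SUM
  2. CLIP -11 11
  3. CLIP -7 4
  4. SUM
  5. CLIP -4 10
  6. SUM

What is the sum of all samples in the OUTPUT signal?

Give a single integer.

Answer: 131

Derivation:
Input: [5, -2, -4, 1, 8, 2]
Stage 1 (SUM): sum[0..0]=5, sum[0..1]=3, sum[0..2]=-1, sum[0..3]=0, sum[0..4]=8, sum[0..5]=10 -> [5, 3, -1, 0, 8, 10]
Stage 2 (CLIP -11 11): clip(5,-11,11)=5, clip(3,-11,11)=3, clip(-1,-11,11)=-1, clip(0,-11,11)=0, clip(8,-11,11)=8, clip(10,-11,11)=10 -> [5, 3, -1, 0, 8, 10]
Stage 3 (CLIP -7 4): clip(5,-7,4)=4, clip(3,-7,4)=3, clip(-1,-7,4)=-1, clip(0,-7,4)=0, clip(8,-7,4)=4, clip(10,-7,4)=4 -> [4, 3, -1, 0, 4, 4]
Stage 4 (SUM): sum[0..0]=4, sum[0..1]=7, sum[0..2]=6, sum[0..3]=6, sum[0..4]=10, sum[0..5]=14 -> [4, 7, 6, 6, 10, 14]
Stage 5 (CLIP -4 10): clip(4,-4,10)=4, clip(7,-4,10)=7, clip(6,-4,10)=6, clip(6,-4,10)=6, clip(10,-4,10)=10, clip(14,-4,10)=10 -> [4, 7, 6, 6, 10, 10]
Stage 6 (SUM): sum[0..0]=4, sum[0..1]=11, sum[0..2]=17, sum[0..3]=23, sum[0..4]=33, sum[0..5]=43 -> [4, 11, 17, 23, 33, 43]
Output sum: 131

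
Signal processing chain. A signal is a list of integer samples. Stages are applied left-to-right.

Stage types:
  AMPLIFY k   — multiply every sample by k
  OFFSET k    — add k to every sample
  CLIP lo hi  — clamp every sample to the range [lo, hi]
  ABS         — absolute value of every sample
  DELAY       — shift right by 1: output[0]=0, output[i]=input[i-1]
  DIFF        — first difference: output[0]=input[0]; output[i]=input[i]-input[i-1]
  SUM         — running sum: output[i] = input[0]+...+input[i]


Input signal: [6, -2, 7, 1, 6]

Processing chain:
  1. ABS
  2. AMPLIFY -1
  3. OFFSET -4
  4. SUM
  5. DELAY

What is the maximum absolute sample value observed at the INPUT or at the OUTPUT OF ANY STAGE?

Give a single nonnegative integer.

Input: [6, -2, 7, 1, 6] (max |s|=7)
Stage 1 (ABS): |6|=6, |-2|=2, |7|=7, |1|=1, |6|=6 -> [6, 2, 7, 1, 6] (max |s|=7)
Stage 2 (AMPLIFY -1): 6*-1=-6, 2*-1=-2, 7*-1=-7, 1*-1=-1, 6*-1=-6 -> [-6, -2, -7, -1, -6] (max |s|=7)
Stage 3 (OFFSET -4): -6+-4=-10, -2+-4=-6, -7+-4=-11, -1+-4=-5, -6+-4=-10 -> [-10, -6, -11, -5, -10] (max |s|=11)
Stage 4 (SUM): sum[0..0]=-10, sum[0..1]=-16, sum[0..2]=-27, sum[0..3]=-32, sum[0..4]=-42 -> [-10, -16, -27, -32, -42] (max |s|=42)
Stage 5 (DELAY): [0, -10, -16, -27, -32] = [0, -10, -16, -27, -32] -> [0, -10, -16, -27, -32] (max |s|=32)
Overall max amplitude: 42

Answer: 42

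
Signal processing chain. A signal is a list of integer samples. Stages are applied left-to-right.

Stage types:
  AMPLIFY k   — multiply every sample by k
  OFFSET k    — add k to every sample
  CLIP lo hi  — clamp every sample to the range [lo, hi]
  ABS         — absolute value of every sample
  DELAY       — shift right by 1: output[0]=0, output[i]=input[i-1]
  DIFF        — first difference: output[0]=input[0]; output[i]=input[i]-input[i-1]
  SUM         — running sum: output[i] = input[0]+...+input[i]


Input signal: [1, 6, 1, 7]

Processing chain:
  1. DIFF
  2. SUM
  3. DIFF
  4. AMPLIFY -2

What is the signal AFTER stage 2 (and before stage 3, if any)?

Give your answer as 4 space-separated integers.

Answer: 1 6 1 7

Derivation:
Input: [1, 6, 1, 7]
Stage 1 (DIFF): s[0]=1, 6-1=5, 1-6=-5, 7-1=6 -> [1, 5, -5, 6]
Stage 2 (SUM): sum[0..0]=1, sum[0..1]=6, sum[0..2]=1, sum[0..3]=7 -> [1, 6, 1, 7]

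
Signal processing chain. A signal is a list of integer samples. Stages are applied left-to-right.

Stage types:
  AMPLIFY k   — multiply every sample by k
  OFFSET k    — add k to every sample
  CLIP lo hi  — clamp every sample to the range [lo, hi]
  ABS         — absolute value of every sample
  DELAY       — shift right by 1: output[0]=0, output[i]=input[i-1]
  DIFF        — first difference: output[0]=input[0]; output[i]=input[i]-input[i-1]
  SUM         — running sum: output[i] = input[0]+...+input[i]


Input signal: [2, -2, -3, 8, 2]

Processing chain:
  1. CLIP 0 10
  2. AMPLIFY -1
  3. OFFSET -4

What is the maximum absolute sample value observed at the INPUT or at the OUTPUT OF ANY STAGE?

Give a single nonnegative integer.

Answer: 12

Derivation:
Input: [2, -2, -3, 8, 2] (max |s|=8)
Stage 1 (CLIP 0 10): clip(2,0,10)=2, clip(-2,0,10)=0, clip(-3,0,10)=0, clip(8,0,10)=8, clip(2,0,10)=2 -> [2, 0, 0, 8, 2] (max |s|=8)
Stage 2 (AMPLIFY -1): 2*-1=-2, 0*-1=0, 0*-1=0, 8*-1=-8, 2*-1=-2 -> [-2, 0, 0, -8, -2] (max |s|=8)
Stage 3 (OFFSET -4): -2+-4=-6, 0+-4=-4, 0+-4=-4, -8+-4=-12, -2+-4=-6 -> [-6, -4, -4, -12, -6] (max |s|=12)
Overall max amplitude: 12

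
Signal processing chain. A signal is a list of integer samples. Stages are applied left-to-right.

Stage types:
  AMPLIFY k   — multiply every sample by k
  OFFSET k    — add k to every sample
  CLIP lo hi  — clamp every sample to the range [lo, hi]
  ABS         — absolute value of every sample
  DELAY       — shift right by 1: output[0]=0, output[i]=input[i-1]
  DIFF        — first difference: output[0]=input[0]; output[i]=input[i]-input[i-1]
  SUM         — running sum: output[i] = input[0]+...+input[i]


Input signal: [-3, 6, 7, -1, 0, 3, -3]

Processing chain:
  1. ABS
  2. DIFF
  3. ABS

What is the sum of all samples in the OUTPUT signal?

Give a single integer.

Answer: 17

Derivation:
Input: [-3, 6, 7, -1, 0, 3, -3]
Stage 1 (ABS): |-3|=3, |6|=6, |7|=7, |-1|=1, |0|=0, |3|=3, |-3|=3 -> [3, 6, 7, 1, 0, 3, 3]
Stage 2 (DIFF): s[0]=3, 6-3=3, 7-6=1, 1-7=-6, 0-1=-1, 3-0=3, 3-3=0 -> [3, 3, 1, -6, -1, 3, 0]
Stage 3 (ABS): |3|=3, |3|=3, |1|=1, |-6|=6, |-1|=1, |3|=3, |0|=0 -> [3, 3, 1, 6, 1, 3, 0]
Output sum: 17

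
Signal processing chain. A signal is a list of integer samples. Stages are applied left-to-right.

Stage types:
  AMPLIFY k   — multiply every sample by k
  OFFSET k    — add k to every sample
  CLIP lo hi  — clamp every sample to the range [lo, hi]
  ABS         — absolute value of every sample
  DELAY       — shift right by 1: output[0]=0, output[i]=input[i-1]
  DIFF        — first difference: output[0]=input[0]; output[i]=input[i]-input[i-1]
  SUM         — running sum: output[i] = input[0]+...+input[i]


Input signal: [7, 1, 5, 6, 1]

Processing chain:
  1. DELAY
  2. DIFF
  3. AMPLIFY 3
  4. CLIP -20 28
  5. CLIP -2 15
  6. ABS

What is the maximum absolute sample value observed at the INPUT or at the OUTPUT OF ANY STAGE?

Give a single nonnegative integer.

Answer: 21

Derivation:
Input: [7, 1, 5, 6, 1] (max |s|=7)
Stage 1 (DELAY): [0, 7, 1, 5, 6] = [0, 7, 1, 5, 6] -> [0, 7, 1, 5, 6] (max |s|=7)
Stage 2 (DIFF): s[0]=0, 7-0=7, 1-7=-6, 5-1=4, 6-5=1 -> [0, 7, -6, 4, 1] (max |s|=7)
Stage 3 (AMPLIFY 3): 0*3=0, 7*3=21, -6*3=-18, 4*3=12, 1*3=3 -> [0, 21, -18, 12, 3] (max |s|=21)
Stage 4 (CLIP -20 28): clip(0,-20,28)=0, clip(21,-20,28)=21, clip(-18,-20,28)=-18, clip(12,-20,28)=12, clip(3,-20,28)=3 -> [0, 21, -18, 12, 3] (max |s|=21)
Stage 5 (CLIP -2 15): clip(0,-2,15)=0, clip(21,-2,15)=15, clip(-18,-2,15)=-2, clip(12,-2,15)=12, clip(3,-2,15)=3 -> [0, 15, -2, 12, 3] (max |s|=15)
Stage 6 (ABS): |0|=0, |15|=15, |-2|=2, |12|=12, |3|=3 -> [0, 15, 2, 12, 3] (max |s|=15)
Overall max amplitude: 21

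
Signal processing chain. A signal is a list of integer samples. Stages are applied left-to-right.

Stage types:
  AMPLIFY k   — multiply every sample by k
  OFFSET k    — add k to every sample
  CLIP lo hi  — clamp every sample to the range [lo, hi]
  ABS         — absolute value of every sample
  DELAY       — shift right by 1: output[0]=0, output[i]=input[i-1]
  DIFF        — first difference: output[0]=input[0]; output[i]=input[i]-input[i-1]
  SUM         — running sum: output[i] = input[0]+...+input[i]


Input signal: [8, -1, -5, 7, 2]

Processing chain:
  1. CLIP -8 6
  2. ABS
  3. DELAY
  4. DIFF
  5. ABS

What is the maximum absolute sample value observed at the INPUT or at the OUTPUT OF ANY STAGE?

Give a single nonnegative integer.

Answer: 8

Derivation:
Input: [8, -1, -5, 7, 2] (max |s|=8)
Stage 1 (CLIP -8 6): clip(8,-8,6)=6, clip(-1,-8,6)=-1, clip(-5,-8,6)=-5, clip(7,-8,6)=6, clip(2,-8,6)=2 -> [6, -1, -5, 6, 2] (max |s|=6)
Stage 2 (ABS): |6|=6, |-1|=1, |-5|=5, |6|=6, |2|=2 -> [6, 1, 5, 6, 2] (max |s|=6)
Stage 3 (DELAY): [0, 6, 1, 5, 6] = [0, 6, 1, 5, 6] -> [0, 6, 1, 5, 6] (max |s|=6)
Stage 4 (DIFF): s[0]=0, 6-0=6, 1-6=-5, 5-1=4, 6-5=1 -> [0, 6, -5, 4, 1] (max |s|=6)
Stage 5 (ABS): |0|=0, |6|=6, |-5|=5, |4|=4, |1|=1 -> [0, 6, 5, 4, 1] (max |s|=6)
Overall max amplitude: 8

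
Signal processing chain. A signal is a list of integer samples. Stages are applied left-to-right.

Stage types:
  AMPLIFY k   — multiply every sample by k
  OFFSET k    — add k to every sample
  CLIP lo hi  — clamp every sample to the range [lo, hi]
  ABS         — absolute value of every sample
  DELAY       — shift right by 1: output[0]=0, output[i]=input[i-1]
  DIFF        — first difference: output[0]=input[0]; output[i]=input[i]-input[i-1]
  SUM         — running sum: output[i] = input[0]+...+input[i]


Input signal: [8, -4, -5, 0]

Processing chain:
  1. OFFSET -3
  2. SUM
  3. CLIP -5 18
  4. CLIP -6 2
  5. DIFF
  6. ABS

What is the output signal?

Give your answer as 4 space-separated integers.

Input: [8, -4, -5, 0]
Stage 1 (OFFSET -3): 8+-3=5, -4+-3=-7, -5+-3=-8, 0+-3=-3 -> [5, -7, -8, -3]
Stage 2 (SUM): sum[0..0]=5, sum[0..1]=-2, sum[0..2]=-10, sum[0..3]=-13 -> [5, -2, -10, -13]
Stage 3 (CLIP -5 18): clip(5,-5,18)=5, clip(-2,-5,18)=-2, clip(-10,-5,18)=-5, clip(-13,-5,18)=-5 -> [5, -2, -5, -5]
Stage 4 (CLIP -6 2): clip(5,-6,2)=2, clip(-2,-6,2)=-2, clip(-5,-6,2)=-5, clip(-5,-6,2)=-5 -> [2, -2, -5, -5]
Stage 5 (DIFF): s[0]=2, -2-2=-4, -5--2=-3, -5--5=0 -> [2, -4, -3, 0]
Stage 6 (ABS): |2|=2, |-4|=4, |-3|=3, |0|=0 -> [2, 4, 3, 0]

Answer: 2 4 3 0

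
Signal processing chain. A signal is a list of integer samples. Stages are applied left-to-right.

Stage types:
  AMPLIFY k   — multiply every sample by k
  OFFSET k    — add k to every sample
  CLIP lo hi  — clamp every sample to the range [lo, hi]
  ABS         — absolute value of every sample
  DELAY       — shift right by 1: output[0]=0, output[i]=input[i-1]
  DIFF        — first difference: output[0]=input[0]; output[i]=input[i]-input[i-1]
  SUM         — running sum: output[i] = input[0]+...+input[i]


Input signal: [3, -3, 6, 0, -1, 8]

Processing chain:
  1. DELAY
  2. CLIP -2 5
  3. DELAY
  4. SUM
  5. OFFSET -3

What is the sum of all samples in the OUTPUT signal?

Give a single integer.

Input: [3, -3, 6, 0, -1, 8]
Stage 1 (DELAY): [0, 3, -3, 6, 0, -1] = [0, 3, -3, 6, 0, -1] -> [0, 3, -3, 6, 0, -1]
Stage 2 (CLIP -2 5): clip(0,-2,5)=0, clip(3,-2,5)=3, clip(-3,-2,5)=-2, clip(6,-2,5)=5, clip(0,-2,5)=0, clip(-1,-2,5)=-1 -> [0, 3, -2, 5, 0, -1]
Stage 3 (DELAY): [0, 0, 3, -2, 5, 0] = [0, 0, 3, -2, 5, 0] -> [0, 0, 3, -2, 5, 0]
Stage 4 (SUM): sum[0..0]=0, sum[0..1]=0, sum[0..2]=3, sum[0..3]=1, sum[0..4]=6, sum[0..5]=6 -> [0, 0, 3, 1, 6, 6]
Stage 5 (OFFSET -3): 0+-3=-3, 0+-3=-3, 3+-3=0, 1+-3=-2, 6+-3=3, 6+-3=3 -> [-3, -3, 0, -2, 3, 3]
Output sum: -2

Answer: -2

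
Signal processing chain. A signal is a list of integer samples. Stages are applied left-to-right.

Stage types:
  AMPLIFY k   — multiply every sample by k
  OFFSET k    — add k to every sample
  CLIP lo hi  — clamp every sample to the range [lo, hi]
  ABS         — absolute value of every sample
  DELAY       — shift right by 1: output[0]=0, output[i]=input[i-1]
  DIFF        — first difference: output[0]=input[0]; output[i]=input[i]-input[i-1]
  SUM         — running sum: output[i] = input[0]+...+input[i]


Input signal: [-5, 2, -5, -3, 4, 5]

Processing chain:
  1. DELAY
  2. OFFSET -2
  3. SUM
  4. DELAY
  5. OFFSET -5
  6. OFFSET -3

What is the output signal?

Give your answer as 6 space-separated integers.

Input: [-5, 2, -5, -3, 4, 5]
Stage 1 (DELAY): [0, -5, 2, -5, -3, 4] = [0, -5, 2, -5, -3, 4] -> [0, -5, 2, -5, -3, 4]
Stage 2 (OFFSET -2): 0+-2=-2, -5+-2=-7, 2+-2=0, -5+-2=-7, -3+-2=-5, 4+-2=2 -> [-2, -7, 0, -7, -5, 2]
Stage 3 (SUM): sum[0..0]=-2, sum[0..1]=-9, sum[0..2]=-9, sum[0..3]=-16, sum[0..4]=-21, sum[0..5]=-19 -> [-2, -9, -9, -16, -21, -19]
Stage 4 (DELAY): [0, -2, -9, -9, -16, -21] = [0, -2, -9, -9, -16, -21] -> [0, -2, -9, -9, -16, -21]
Stage 5 (OFFSET -5): 0+-5=-5, -2+-5=-7, -9+-5=-14, -9+-5=-14, -16+-5=-21, -21+-5=-26 -> [-5, -7, -14, -14, -21, -26]
Stage 6 (OFFSET -3): -5+-3=-8, -7+-3=-10, -14+-3=-17, -14+-3=-17, -21+-3=-24, -26+-3=-29 -> [-8, -10, -17, -17, -24, -29]

Answer: -8 -10 -17 -17 -24 -29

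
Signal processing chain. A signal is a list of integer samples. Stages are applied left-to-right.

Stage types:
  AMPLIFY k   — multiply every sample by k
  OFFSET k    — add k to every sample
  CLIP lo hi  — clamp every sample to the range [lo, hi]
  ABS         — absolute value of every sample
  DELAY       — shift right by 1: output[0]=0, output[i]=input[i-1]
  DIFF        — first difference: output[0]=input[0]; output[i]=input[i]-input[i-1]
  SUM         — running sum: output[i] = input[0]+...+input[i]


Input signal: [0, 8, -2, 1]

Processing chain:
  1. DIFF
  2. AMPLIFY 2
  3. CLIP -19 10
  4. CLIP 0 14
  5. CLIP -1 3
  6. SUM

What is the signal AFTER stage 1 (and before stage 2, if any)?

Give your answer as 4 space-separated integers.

Input: [0, 8, -2, 1]
Stage 1 (DIFF): s[0]=0, 8-0=8, -2-8=-10, 1--2=3 -> [0, 8, -10, 3]

Answer: 0 8 -10 3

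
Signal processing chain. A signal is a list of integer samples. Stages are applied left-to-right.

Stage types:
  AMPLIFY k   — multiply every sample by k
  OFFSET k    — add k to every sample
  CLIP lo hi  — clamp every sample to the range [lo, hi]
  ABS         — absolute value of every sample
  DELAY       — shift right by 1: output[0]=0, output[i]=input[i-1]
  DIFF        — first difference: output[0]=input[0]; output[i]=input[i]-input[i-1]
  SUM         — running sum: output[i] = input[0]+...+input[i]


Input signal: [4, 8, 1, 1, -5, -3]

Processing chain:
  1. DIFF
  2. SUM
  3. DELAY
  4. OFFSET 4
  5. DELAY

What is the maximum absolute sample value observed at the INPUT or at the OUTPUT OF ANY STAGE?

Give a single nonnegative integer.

Input: [4, 8, 1, 1, -5, -3] (max |s|=8)
Stage 1 (DIFF): s[0]=4, 8-4=4, 1-8=-7, 1-1=0, -5-1=-6, -3--5=2 -> [4, 4, -7, 0, -6, 2] (max |s|=7)
Stage 2 (SUM): sum[0..0]=4, sum[0..1]=8, sum[0..2]=1, sum[0..3]=1, sum[0..4]=-5, sum[0..5]=-3 -> [4, 8, 1, 1, -5, -3] (max |s|=8)
Stage 3 (DELAY): [0, 4, 8, 1, 1, -5] = [0, 4, 8, 1, 1, -5] -> [0, 4, 8, 1, 1, -5] (max |s|=8)
Stage 4 (OFFSET 4): 0+4=4, 4+4=8, 8+4=12, 1+4=5, 1+4=5, -5+4=-1 -> [4, 8, 12, 5, 5, -1] (max |s|=12)
Stage 5 (DELAY): [0, 4, 8, 12, 5, 5] = [0, 4, 8, 12, 5, 5] -> [0, 4, 8, 12, 5, 5] (max |s|=12)
Overall max amplitude: 12

Answer: 12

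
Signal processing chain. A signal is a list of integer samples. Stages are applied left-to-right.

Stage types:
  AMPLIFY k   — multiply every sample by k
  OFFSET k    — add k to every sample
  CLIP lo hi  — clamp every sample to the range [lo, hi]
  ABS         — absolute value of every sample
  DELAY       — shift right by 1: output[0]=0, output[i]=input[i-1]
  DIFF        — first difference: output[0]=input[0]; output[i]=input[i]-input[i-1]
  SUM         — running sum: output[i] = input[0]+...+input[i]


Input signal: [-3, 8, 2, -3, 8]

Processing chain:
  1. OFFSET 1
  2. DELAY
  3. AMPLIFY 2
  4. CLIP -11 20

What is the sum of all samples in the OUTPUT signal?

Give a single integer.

Answer: 16

Derivation:
Input: [-3, 8, 2, -3, 8]
Stage 1 (OFFSET 1): -3+1=-2, 8+1=9, 2+1=3, -3+1=-2, 8+1=9 -> [-2, 9, 3, -2, 9]
Stage 2 (DELAY): [0, -2, 9, 3, -2] = [0, -2, 9, 3, -2] -> [0, -2, 9, 3, -2]
Stage 3 (AMPLIFY 2): 0*2=0, -2*2=-4, 9*2=18, 3*2=6, -2*2=-4 -> [0, -4, 18, 6, -4]
Stage 4 (CLIP -11 20): clip(0,-11,20)=0, clip(-4,-11,20)=-4, clip(18,-11,20)=18, clip(6,-11,20)=6, clip(-4,-11,20)=-4 -> [0, -4, 18, 6, -4]
Output sum: 16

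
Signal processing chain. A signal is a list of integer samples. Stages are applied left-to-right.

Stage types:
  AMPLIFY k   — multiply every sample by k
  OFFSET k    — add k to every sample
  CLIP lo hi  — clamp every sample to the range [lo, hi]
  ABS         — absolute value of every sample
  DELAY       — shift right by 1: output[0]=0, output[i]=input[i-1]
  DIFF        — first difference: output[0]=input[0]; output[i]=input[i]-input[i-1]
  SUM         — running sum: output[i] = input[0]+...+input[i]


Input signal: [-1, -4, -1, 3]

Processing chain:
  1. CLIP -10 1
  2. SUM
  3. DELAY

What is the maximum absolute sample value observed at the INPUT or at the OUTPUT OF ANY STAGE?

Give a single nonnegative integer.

Answer: 6

Derivation:
Input: [-1, -4, -1, 3] (max |s|=4)
Stage 1 (CLIP -10 1): clip(-1,-10,1)=-1, clip(-4,-10,1)=-4, clip(-1,-10,1)=-1, clip(3,-10,1)=1 -> [-1, -4, -1, 1] (max |s|=4)
Stage 2 (SUM): sum[0..0]=-1, sum[0..1]=-5, sum[0..2]=-6, sum[0..3]=-5 -> [-1, -5, -6, -5] (max |s|=6)
Stage 3 (DELAY): [0, -1, -5, -6] = [0, -1, -5, -6] -> [0, -1, -5, -6] (max |s|=6)
Overall max amplitude: 6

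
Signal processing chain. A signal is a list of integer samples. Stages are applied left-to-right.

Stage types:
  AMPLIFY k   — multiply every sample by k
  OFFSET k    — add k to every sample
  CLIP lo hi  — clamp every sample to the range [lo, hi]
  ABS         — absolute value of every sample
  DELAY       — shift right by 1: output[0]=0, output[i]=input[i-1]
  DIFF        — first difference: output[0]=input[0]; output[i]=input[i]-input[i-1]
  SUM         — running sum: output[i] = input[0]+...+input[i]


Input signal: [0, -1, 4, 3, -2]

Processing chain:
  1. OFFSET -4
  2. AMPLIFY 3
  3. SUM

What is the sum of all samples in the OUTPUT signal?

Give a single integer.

Input: [0, -1, 4, 3, -2]
Stage 1 (OFFSET -4): 0+-4=-4, -1+-4=-5, 4+-4=0, 3+-4=-1, -2+-4=-6 -> [-4, -5, 0, -1, -6]
Stage 2 (AMPLIFY 3): -4*3=-12, -5*3=-15, 0*3=0, -1*3=-3, -6*3=-18 -> [-12, -15, 0, -3, -18]
Stage 3 (SUM): sum[0..0]=-12, sum[0..1]=-27, sum[0..2]=-27, sum[0..3]=-30, sum[0..4]=-48 -> [-12, -27, -27, -30, -48]
Output sum: -144

Answer: -144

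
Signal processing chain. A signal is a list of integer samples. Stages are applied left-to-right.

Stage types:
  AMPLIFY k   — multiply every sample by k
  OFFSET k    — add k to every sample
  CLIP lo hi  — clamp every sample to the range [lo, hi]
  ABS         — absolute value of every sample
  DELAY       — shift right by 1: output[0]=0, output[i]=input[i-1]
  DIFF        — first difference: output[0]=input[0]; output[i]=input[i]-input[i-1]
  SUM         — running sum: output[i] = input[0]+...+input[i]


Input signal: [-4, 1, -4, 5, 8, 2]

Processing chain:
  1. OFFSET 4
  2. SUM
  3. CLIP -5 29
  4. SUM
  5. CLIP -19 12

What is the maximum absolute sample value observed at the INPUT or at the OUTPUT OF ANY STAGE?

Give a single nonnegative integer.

Answer: 79

Derivation:
Input: [-4, 1, -4, 5, 8, 2] (max |s|=8)
Stage 1 (OFFSET 4): -4+4=0, 1+4=5, -4+4=0, 5+4=9, 8+4=12, 2+4=6 -> [0, 5, 0, 9, 12, 6] (max |s|=12)
Stage 2 (SUM): sum[0..0]=0, sum[0..1]=5, sum[0..2]=5, sum[0..3]=14, sum[0..4]=26, sum[0..5]=32 -> [0, 5, 5, 14, 26, 32] (max |s|=32)
Stage 3 (CLIP -5 29): clip(0,-5,29)=0, clip(5,-5,29)=5, clip(5,-5,29)=5, clip(14,-5,29)=14, clip(26,-5,29)=26, clip(32,-5,29)=29 -> [0, 5, 5, 14, 26, 29] (max |s|=29)
Stage 4 (SUM): sum[0..0]=0, sum[0..1]=5, sum[0..2]=10, sum[0..3]=24, sum[0..4]=50, sum[0..5]=79 -> [0, 5, 10, 24, 50, 79] (max |s|=79)
Stage 5 (CLIP -19 12): clip(0,-19,12)=0, clip(5,-19,12)=5, clip(10,-19,12)=10, clip(24,-19,12)=12, clip(50,-19,12)=12, clip(79,-19,12)=12 -> [0, 5, 10, 12, 12, 12] (max |s|=12)
Overall max amplitude: 79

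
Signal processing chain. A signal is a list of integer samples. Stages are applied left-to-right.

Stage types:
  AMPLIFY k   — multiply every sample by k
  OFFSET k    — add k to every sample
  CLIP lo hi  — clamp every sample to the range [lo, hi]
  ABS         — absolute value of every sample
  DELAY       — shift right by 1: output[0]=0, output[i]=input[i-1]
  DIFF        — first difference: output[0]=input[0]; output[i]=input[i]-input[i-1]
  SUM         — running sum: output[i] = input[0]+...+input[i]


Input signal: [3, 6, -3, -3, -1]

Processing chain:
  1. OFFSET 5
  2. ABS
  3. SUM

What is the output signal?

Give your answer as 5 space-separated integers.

Answer: 8 19 21 23 27

Derivation:
Input: [3, 6, -3, -3, -1]
Stage 1 (OFFSET 5): 3+5=8, 6+5=11, -3+5=2, -3+5=2, -1+5=4 -> [8, 11, 2, 2, 4]
Stage 2 (ABS): |8|=8, |11|=11, |2|=2, |2|=2, |4|=4 -> [8, 11, 2, 2, 4]
Stage 3 (SUM): sum[0..0]=8, sum[0..1]=19, sum[0..2]=21, sum[0..3]=23, sum[0..4]=27 -> [8, 19, 21, 23, 27]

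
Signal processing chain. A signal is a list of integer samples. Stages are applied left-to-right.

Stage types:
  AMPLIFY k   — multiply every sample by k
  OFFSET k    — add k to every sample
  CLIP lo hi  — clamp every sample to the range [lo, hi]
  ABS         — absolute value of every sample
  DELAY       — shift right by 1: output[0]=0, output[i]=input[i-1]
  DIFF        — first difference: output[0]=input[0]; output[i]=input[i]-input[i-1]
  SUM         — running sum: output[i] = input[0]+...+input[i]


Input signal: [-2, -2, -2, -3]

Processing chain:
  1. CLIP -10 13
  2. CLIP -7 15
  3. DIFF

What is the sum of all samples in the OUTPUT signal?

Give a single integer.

Input: [-2, -2, -2, -3]
Stage 1 (CLIP -10 13): clip(-2,-10,13)=-2, clip(-2,-10,13)=-2, clip(-2,-10,13)=-2, clip(-3,-10,13)=-3 -> [-2, -2, -2, -3]
Stage 2 (CLIP -7 15): clip(-2,-7,15)=-2, clip(-2,-7,15)=-2, clip(-2,-7,15)=-2, clip(-3,-7,15)=-3 -> [-2, -2, -2, -3]
Stage 3 (DIFF): s[0]=-2, -2--2=0, -2--2=0, -3--2=-1 -> [-2, 0, 0, -1]
Output sum: -3

Answer: -3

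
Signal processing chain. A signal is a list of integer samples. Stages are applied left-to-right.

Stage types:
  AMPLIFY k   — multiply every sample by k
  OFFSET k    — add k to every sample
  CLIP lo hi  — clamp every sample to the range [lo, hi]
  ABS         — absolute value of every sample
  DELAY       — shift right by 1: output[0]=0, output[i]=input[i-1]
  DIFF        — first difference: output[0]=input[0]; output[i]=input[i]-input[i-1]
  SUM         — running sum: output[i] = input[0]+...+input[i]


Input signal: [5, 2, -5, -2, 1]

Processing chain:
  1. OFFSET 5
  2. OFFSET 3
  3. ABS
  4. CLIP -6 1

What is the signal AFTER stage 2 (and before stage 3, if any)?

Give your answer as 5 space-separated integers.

Input: [5, 2, -5, -2, 1]
Stage 1 (OFFSET 5): 5+5=10, 2+5=7, -5+5=0, -2+5=3, 1+5=6 -> [10, 7, 0, 3, 6]
Stage 2 (OFFSET 3): 10+3=13, 7+3=10, 0+3=3, 3+3=6, 6+3=9 -> [13, 10, 3, 6, 9]

Answer: 13 10 3 6 9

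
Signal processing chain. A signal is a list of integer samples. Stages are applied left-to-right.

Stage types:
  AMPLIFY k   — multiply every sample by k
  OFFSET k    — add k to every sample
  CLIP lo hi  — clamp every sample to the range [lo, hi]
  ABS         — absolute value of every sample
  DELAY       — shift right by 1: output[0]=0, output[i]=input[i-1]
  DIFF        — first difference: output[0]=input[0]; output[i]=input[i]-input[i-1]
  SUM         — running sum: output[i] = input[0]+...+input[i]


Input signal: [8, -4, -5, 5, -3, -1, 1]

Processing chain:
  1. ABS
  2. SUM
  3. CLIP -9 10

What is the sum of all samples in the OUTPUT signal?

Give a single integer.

Input: [8, -4, -5, 5, -3, -1, 1]
Stage 1 (ABS): |8|=8, |-4|=4, |-5|=5, |5|=5, |-3|=3, |-1|=1, |1|=1 -> [8, 4, 5, 5, 3, 1, 1]
Stage 2 (SUM): sum[0..0]=8, sum[0..1]=12, sum[0..2]=17, sum[0..3]=22, sum[0..4]=25, sum[0..5]=26, sum[0..6]=27 -> [8, 12, 17, 22, 25, 26, 27]
Stage 3 (CLIP -9 10): clip(8,-9,10)=8, clip(12,-9,10)=10, clip(17,-9,10)=10, clip(22,-9,10)=10, clip(25,-9,10)=10, clip(26,-9,10)=10, clip(27,-9,10)=10 -> [8, 10, 10, 10, 10, 10, 10]
Output sum: 68

Answer: 68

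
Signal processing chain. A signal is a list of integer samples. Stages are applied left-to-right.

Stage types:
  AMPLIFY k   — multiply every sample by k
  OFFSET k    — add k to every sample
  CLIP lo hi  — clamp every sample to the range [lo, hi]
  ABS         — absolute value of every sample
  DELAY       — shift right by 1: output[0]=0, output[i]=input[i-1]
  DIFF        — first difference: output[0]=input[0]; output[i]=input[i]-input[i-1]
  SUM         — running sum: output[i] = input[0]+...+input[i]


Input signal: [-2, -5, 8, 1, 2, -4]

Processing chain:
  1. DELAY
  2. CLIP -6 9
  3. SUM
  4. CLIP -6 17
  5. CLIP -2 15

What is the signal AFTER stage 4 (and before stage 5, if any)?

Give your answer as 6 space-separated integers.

Input: [-2, -5, 8, 1, 2, -4]
Stage 1 (DELAY): [0, -2, -5, 8, 1, 2] = [0, -2, -5, 8, 1, 2] -> [0, -2, -5, 8, 1, 2]
Stage 2 (CLIP -6 9): clip(0,-6,9)=0, clip(-2,-6,9)=-2, clip(-5,-6,9)=-5, clip(8,-6,9)=8, clip(1,-6,9)=1, clip(2,-6,9)=2 -> [0, -2, -5, 8, 1, 2]
Stage 3 (SUM): sum[0..0]=0, sum[0..1]=-2, sum[0..2]=-7, sum[0..3]=1, sum[0..4]=2, sum[0..5]=4 -> [0, -2, -7, 1, 2, 4]
Stage 4 (CLIP -6 17): clip(0,-6,17)=0, clip(-2,-6,17)=-2, clip(-7,-6,17)=-6, clip(1,-6,17)=1, clip(2,-6,17)=2, clip(4,-6,17)=4 -> [0, -2, -6, 1, 2, 4]

Answer: 0 -2 -6 1 2 4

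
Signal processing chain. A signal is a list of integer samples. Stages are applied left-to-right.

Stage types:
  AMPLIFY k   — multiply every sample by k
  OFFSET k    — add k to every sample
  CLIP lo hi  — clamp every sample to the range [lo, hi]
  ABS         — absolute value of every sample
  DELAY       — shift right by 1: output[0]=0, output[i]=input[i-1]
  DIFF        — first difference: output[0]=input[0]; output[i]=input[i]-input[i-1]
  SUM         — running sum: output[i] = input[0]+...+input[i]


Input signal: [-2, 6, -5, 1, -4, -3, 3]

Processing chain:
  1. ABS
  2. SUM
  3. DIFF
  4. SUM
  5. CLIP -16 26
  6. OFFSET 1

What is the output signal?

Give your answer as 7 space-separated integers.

Answer: 3 9 14 15 19 22 25

Derivation:
Input: [-2, 6, -5, 1, -4, -3, 3]
Stage 1 (ABS): |-2|=2, |6|=6, |-5|=5, |1|=1, |-4|=4, |-3|=3, |3|=3 -> [2, 6, 5, 1, 4, 3, 3]
Stage 2 (SUM): sum[0..0]=2, sum[0..1]=8, sum[0..2]=13, sum[0..3]=14, sum[0..4]=18, sum[0..5]=21, sum[0..6]=24 -> [2, 8, 13, 14, 18, 21, 24]
Stage 3 (DIFF): s[0]=2, 8-2=6, 13-8=5, 14-13=1, 18-14=4, 21-18=3, 24-21=3 -> [2, 6, 5, 1, 4, 3, 3]
Stage 4 (SUM): sum[0..0]=2, sum[0..1]=8, sum[0..2]=13, sum[0..3]=14, sum[0..4]=18, sum[0..5]=21, sum[0..6]=24 -> [2, 8, 13, 14, 18, 21, 24]
Stage 5 (CLIP -16 26): clip(2,-16,26)=2, clip(8,-16,26)=8, clip(13,-16,26)=13, clip(14,-16,26)=14, clip(18,-16,26)=18, clip(21,-16,26)=21, clip(24,-16,26)=24 -> [2, 8, 13, 14, 18, 21, 24]
Stage 6 (OFFSET 1): 2+1=3, 8+1=9, 13+1=14, 14+1=15, 18+1=19, 21+1=22, 24+1=25 -> [3, 9, 14, 15, 19, 22, 25]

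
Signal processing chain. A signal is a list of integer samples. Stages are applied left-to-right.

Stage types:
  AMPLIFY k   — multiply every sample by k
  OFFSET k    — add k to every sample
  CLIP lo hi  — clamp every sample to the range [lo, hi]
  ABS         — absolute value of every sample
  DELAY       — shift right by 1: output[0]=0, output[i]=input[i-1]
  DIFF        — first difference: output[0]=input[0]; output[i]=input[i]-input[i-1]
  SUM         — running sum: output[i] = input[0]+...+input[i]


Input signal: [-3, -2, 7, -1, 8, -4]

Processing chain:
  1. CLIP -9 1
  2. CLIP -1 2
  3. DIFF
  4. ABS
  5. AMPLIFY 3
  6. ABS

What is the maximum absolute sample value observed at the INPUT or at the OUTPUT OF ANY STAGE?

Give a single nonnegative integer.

Answer: 8

Derivation:
Input: [-3, -2, 7, -1, 8, -4] (max |s|=8)
Stage 1 (CLIP -9 1): clip(-3,-9,1)=-3, clip(-2,-9,1)=-2, clip(7,-9,1)=1, clip(-1,-9,1)=-1, clip(8,-9,1)=1, clip(-4,-9,1)=-4 -> [-3, -2, 1, -1, 1, -4] (max |s|=4)
Stage 2 (CLIP -1 2): clip(-3,-1,2)=-1, clip(-2,-1,2)=-1, clip(1,-1,2)=1, clip(-1,-1,2)=-1, clip(1,-1,2)=1, clip(-4,-1,2)=-1 -> [-1, -1, 1, -1, 1, -1] (max |s|=1)
Stage 3 (DIFF): s[0]=-1, -1--1=0, 1--1=2, -1-1=-2, 1--1=2, -1-1=-2 -> [-1, 0, 2, -2, 2, -2] (max |s|=2)
Stage 4 (ABS): |-1|=1, |0|=0, |2|=2, |-2|=2, |2|=2, |-2|=2 -> [1, 0, 2, 2, 2, 2] (max |s|=2)
Stage 5 (AMPLIFY 3): 1*3=3, 0*3=0, 2*3=6, 2*3=6, 2*3=6, 2*3=6 -> [3, 0, 6, 6, 6, 6] (max |s|=6)
Stage 6 (ABS): |3|=3, |0|=0, |6|=6, |6|=6, |6|=6, |6|=6 -> [3, 0, 6, 6, 6, 6] (max |s|=6)
Overall max amplitude: 8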